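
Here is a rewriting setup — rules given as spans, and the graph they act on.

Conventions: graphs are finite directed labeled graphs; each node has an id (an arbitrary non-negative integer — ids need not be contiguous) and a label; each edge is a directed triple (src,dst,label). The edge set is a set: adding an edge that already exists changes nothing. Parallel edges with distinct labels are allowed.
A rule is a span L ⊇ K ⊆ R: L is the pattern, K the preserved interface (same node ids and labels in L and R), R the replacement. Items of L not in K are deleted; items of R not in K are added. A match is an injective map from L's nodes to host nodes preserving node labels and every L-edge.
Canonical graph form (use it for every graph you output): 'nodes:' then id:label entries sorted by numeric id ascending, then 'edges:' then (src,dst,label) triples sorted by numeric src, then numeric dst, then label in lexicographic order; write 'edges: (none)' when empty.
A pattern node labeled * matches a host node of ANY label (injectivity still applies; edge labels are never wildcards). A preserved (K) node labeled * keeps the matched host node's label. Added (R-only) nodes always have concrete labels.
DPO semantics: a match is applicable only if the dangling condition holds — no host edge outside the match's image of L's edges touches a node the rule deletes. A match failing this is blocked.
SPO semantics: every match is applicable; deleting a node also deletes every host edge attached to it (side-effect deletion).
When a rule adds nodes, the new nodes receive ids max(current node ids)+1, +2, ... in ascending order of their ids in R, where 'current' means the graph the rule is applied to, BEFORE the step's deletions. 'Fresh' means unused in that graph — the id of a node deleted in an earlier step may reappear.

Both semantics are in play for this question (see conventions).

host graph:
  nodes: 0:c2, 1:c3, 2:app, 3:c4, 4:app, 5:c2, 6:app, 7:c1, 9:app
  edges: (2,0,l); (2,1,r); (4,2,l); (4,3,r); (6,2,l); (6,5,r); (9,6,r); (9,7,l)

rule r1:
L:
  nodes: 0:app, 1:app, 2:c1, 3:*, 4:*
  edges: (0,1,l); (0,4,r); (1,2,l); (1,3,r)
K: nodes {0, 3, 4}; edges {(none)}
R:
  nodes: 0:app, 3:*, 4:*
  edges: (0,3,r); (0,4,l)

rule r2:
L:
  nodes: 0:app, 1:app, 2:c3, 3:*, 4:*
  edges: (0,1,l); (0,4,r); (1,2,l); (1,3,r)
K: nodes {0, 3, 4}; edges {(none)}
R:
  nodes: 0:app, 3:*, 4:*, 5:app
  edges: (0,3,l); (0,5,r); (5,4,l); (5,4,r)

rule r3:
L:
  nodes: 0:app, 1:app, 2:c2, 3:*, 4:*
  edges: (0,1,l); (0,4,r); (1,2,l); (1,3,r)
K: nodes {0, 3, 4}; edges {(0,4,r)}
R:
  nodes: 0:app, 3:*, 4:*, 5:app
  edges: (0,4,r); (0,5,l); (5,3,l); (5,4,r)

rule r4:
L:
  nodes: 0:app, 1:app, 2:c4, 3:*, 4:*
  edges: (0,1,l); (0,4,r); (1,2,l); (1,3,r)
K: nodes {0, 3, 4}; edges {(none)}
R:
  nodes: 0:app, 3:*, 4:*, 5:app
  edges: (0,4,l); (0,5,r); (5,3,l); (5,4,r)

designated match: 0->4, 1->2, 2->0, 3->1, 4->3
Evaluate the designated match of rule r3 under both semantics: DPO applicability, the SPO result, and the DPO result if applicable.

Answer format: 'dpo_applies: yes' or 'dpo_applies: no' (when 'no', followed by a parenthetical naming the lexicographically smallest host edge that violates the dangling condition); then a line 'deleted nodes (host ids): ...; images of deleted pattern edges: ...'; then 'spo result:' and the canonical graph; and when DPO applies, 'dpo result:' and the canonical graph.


dpo_applies: no
(the rule deletes node 2, which keeps host edge (6,2,l) outside the match image — the dangling condition fails, DPO blocks; SPO proceeds and side-deletes such edges)
deleted nodes (host ids): 0, 2; images of deleted pattern edges: (2,0,l); (2,1,r); (4,2,l)
spo result:
nodes: 1:c3, 3:c4, 4:app, 5:c2, 6:app, 7:c1, 9:app, 10:app
edges: (4,3,r); (4,10,l); (6,5,r); (9,6,r); (9,7,l); (10,1,l); (10,3,r)


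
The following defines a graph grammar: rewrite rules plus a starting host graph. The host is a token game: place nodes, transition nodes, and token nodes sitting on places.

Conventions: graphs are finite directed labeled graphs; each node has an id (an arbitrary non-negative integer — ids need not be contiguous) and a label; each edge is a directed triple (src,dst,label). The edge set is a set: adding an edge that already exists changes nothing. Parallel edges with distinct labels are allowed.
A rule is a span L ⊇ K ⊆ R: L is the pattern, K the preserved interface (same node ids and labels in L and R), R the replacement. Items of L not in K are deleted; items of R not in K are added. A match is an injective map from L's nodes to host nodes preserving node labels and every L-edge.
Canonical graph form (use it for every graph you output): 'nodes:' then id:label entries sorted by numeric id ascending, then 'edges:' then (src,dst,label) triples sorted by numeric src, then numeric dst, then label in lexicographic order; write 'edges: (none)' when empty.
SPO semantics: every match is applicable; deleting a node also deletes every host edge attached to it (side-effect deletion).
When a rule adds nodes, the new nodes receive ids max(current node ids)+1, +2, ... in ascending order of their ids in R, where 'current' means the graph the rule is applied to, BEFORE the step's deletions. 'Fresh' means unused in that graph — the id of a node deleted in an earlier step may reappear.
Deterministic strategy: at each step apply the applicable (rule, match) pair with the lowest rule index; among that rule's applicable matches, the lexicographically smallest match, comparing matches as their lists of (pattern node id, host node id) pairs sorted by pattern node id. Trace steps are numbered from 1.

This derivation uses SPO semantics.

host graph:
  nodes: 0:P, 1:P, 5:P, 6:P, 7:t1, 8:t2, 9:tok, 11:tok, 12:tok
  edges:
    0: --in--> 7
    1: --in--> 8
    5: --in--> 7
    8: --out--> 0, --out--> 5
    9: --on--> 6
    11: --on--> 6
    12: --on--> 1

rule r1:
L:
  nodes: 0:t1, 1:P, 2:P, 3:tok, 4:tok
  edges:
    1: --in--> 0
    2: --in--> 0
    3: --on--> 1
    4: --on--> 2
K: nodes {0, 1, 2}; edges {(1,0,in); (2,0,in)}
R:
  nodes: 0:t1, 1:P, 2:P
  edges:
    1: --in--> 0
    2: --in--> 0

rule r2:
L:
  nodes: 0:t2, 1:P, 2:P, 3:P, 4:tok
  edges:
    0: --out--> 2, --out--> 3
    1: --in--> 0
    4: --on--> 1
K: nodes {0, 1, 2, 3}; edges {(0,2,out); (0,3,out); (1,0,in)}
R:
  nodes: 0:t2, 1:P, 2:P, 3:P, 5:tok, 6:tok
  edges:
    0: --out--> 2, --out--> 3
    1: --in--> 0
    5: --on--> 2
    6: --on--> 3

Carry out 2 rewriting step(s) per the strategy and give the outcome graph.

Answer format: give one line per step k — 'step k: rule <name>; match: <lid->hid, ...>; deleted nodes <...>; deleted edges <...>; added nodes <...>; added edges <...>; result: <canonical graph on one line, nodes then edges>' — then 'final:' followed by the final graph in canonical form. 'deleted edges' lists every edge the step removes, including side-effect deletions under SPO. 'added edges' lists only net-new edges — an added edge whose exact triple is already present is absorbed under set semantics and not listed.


step 1: rule r2; match: 0->8, 1->1, 2->0, 3->5, 4->12; deleted nodes 12; deleted edges (12,1,on); added nodes 13, 14; added edges (13,0,on); (14,5,on); result: nodes: 0:P, 1:P, 5:P, 6:P, 7:t1, 8:t2, 9:tok, 11:tok, 13:tok, 14:tok edges: (0,7,in); (1,8,in); (5,7,in); (8,0,out); (8,5,out); (9,6,on); (11,6,on); (13,0,on); (14,5,on)
step 2: rule r1; match: 0->7, 1->0, 2->5, 3->13, 4->14; deleted nodes 13, 14; deleted edges (13,0,on); (14,5,on); added nodes (none); added edges (none); result: nodes: 0:P, 1:P, 5:P, 6:P, 7:t1, 8:t2, 9:tok, 11:tok edges: (0,7,in); (1,8,in); (5,7,in); (8,0,out); (8,5,out); (9,6,on); (11,6,on)
final:
nodes: 0:P, 1:P, 5:P, 6:P, 7:t1, 8:t2, 9:tok, 11:tok
edges: (0,7,in); (1,8,in); (5,7,in); (8,0,out); (8,5,out); (9,6,on); (11,6,on)


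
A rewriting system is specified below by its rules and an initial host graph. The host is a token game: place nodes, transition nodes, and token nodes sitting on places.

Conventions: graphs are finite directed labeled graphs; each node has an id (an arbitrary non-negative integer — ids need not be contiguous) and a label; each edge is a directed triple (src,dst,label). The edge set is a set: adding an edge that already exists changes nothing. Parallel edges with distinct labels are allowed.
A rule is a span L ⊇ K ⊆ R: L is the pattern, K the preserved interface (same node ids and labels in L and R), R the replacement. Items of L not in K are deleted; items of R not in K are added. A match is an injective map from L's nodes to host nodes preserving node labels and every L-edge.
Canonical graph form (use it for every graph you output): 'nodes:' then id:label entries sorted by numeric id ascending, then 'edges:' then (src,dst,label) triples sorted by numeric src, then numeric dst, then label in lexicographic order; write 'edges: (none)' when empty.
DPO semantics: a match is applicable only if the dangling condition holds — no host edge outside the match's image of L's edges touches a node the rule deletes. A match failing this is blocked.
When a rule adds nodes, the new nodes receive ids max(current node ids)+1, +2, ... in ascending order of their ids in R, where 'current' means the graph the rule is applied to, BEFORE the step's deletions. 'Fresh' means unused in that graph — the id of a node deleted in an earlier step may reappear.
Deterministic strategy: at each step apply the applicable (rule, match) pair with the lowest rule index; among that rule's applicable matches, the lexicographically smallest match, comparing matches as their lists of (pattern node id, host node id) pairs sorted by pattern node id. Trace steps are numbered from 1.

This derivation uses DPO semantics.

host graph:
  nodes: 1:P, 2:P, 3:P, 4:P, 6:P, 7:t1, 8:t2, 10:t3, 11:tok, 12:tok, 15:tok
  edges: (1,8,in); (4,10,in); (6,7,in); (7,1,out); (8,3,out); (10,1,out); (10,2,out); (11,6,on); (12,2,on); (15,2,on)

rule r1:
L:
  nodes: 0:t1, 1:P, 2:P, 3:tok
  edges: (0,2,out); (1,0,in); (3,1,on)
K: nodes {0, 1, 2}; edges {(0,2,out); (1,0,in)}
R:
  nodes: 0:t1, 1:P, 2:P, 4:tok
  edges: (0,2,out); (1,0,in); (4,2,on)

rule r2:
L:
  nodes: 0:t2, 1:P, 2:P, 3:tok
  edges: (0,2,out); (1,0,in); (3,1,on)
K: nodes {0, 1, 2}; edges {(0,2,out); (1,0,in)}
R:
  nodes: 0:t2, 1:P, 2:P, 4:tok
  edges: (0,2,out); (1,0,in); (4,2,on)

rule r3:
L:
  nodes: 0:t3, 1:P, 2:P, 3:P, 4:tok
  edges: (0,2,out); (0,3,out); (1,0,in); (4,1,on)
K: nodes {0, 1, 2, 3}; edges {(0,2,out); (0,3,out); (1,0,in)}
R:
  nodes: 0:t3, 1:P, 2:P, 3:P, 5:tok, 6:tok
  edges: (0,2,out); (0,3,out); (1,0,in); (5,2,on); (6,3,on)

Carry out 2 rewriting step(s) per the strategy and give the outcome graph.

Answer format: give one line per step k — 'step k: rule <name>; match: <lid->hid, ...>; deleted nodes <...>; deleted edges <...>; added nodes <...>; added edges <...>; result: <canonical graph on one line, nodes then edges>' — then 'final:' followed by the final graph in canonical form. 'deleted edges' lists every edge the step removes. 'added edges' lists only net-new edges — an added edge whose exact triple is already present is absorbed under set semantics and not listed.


step 1: rule r1; match: 0->7, 1->6, 2->1, 3->11; deleted nodes 11; deleted edges (11,6,on); added nodes 16; added edges (16,1,on); result: nodes: 1:P, 2:P, 3:P, 4:P, 6:P, 7:t1, 8:t2, 10:t3, 12:tok, 15:tok, 16:tok edges: (1,8,in); (4,10,in); (6,7,in); (7,1,out); (8,3,out); (10,1,out); (10,2,out); (12,2,on); (15,2,on); (16,1,on)
step 2: rule r2; match: 0->8, 1->1, 2->3, 3->16; deleted nodes 16; deleted edges (16,1,on); added nodes 17; added edges (17,3,on); result: nodes: 1:P, 2:P, 3:P, 4:P, 6:P, 7:t1, 8:t2, 10:t3, 12:tok, 15:tok, 17:tok edges: (1,8,in); (4,10,in); (6,7,in); (7,1,out); (8,3,out); (10,1,out); (10,2,out); (12,2,on); (15,2,on); (17,3,on)
final:
nodes: 1:P, 2:P, 3:P, 4:P, 6:P, 7:t1, 8:t2, 10:t3, 12:tok, 15:tok, 17:tok
edges: (1,8,in); (4,10,in); (6,7,in); (7,1,out); (8,3,out); (10,1,out); (10,2,out); (12,2,on); (15,2,on); (17,3,on)


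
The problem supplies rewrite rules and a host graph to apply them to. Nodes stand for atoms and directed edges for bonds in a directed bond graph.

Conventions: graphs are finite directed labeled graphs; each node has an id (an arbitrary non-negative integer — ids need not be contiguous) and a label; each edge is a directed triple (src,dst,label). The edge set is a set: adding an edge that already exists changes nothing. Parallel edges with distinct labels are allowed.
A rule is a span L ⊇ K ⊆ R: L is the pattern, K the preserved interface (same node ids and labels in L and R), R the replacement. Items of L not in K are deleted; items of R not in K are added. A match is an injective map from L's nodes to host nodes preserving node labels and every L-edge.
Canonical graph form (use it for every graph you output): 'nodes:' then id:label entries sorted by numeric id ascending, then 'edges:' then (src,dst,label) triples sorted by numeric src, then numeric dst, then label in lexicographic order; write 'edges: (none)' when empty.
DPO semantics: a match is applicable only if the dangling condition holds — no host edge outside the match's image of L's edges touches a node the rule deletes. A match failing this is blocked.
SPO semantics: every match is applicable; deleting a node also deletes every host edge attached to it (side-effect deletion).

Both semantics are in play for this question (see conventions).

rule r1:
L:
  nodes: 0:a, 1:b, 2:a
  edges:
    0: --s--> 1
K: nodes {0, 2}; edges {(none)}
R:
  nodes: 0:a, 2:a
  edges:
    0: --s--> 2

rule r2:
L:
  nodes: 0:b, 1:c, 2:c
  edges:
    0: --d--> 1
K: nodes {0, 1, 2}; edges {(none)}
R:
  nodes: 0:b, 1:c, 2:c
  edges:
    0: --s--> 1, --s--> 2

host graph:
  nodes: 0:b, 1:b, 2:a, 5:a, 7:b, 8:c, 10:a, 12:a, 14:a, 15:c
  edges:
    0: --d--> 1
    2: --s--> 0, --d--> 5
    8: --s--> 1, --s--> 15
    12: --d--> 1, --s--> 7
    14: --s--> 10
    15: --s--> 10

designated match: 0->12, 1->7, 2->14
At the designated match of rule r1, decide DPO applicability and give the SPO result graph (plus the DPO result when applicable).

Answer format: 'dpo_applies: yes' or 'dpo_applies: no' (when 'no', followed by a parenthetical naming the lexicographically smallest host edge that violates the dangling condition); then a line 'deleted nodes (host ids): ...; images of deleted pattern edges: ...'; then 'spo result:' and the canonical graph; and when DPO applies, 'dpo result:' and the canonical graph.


dpo_applies: yes
deleted nodes (host ids): 7; images of deleted pattern edges: (12,7,s)
spo result:
nodes: 0:b, 1:b, 2:a, 5:a, 8:c, 10:a, 12:a, 14:a, 15:c
edges: (0,1,d); (2,0,s); (2,5,d); (8,1,s); (8,15,s); (12,1,d); (12,14,s); (14,10,s); (15,10,s)
dpo result:
nodes: 0:b, 1:b, 2:a, 5:a, 8:c, 10:a, 12:a, 14:a, 15:c
edges: (0,1,d); (2,0,s); (2,5,d); (8,1,s); (8,15,s); (12,1,d); (12,14,s); (14,10,s); (15,10,s)


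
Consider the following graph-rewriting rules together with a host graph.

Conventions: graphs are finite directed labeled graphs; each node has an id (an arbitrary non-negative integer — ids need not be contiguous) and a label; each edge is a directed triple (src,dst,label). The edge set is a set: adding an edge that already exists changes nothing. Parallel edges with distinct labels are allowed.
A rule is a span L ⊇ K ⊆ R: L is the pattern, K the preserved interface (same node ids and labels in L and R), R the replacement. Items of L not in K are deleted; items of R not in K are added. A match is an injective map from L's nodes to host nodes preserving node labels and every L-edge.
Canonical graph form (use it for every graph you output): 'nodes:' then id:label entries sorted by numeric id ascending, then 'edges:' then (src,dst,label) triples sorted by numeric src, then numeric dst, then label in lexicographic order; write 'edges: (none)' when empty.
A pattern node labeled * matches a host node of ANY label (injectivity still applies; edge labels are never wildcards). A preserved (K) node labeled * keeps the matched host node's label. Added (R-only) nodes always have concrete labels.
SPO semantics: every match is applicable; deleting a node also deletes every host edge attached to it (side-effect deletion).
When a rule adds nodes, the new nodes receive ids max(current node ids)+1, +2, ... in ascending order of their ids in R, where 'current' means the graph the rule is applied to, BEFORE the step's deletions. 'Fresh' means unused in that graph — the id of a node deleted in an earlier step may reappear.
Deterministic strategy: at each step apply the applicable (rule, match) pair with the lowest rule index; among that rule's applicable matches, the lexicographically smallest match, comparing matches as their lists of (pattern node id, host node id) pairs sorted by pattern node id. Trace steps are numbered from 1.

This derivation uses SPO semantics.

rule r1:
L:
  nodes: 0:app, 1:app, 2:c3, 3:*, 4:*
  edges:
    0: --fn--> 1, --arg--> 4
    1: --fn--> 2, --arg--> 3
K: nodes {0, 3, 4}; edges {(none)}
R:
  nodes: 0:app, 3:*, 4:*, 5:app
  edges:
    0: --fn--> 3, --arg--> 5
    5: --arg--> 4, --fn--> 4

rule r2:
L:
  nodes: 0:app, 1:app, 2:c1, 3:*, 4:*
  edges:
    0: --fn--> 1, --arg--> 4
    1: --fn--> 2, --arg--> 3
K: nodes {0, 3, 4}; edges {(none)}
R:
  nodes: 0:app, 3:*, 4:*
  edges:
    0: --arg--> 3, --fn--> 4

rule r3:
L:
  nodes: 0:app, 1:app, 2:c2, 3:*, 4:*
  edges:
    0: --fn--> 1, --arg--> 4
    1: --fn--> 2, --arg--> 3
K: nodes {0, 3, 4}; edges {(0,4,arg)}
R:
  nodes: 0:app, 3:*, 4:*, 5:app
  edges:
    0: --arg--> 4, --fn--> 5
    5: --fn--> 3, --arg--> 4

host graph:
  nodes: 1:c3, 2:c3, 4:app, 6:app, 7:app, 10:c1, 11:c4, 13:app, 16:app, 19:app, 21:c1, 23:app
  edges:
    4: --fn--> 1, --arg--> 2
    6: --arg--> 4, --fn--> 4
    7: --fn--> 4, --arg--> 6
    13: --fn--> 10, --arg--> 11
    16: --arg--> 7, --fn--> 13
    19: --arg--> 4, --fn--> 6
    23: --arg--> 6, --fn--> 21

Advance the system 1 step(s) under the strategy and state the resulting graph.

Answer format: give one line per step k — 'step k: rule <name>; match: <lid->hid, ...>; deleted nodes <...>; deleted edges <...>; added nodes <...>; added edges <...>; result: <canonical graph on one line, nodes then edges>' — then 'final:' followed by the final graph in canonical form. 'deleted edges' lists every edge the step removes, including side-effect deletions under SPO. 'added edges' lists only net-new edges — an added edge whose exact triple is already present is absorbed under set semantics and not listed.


step 1: rule r1; match: 0->7, 1->4, 2->1, 3->2, 4->6; deleted nodes 1, 4; deleted edges (4,1,fn); (4,2,arg); (6,4,arg); (6,4,fn); (7,4,fn); (7,6,arg); (19,4,arg); added nodes 24; added edges (7,2,fn); (7,24,arg); (24,6,arg); (24,6,fn); result: nodes: 2:c3, 6:app, 7:app, 10:c1, 11:c4, 13:app, 16:app, 19:app, 21:c1, 23:app, 24:app edges: (7,2,fn); (7,24,arg); (13,10,fn); (13,11,arg); (16,7,arg); (16,13,fn); (19,6,fn); (23,6,arg); (23,21,fn); (24,6,arg); (24,6,fn)
final:
nodes: 2:c3, 6:app, 7:app, 10:c1, 11:c4, 13:app, 16:app, 19:app, 21:c1, 23:app, 24:app
edges: (7,2,fn); (7,24,arg); (13,10,fn); (13,11,arg); (16,7,arg); (16,13,fn); (19,6,fn); (23,6,arg); (23,21,fn); (24,6,arg); (24,6,fn)


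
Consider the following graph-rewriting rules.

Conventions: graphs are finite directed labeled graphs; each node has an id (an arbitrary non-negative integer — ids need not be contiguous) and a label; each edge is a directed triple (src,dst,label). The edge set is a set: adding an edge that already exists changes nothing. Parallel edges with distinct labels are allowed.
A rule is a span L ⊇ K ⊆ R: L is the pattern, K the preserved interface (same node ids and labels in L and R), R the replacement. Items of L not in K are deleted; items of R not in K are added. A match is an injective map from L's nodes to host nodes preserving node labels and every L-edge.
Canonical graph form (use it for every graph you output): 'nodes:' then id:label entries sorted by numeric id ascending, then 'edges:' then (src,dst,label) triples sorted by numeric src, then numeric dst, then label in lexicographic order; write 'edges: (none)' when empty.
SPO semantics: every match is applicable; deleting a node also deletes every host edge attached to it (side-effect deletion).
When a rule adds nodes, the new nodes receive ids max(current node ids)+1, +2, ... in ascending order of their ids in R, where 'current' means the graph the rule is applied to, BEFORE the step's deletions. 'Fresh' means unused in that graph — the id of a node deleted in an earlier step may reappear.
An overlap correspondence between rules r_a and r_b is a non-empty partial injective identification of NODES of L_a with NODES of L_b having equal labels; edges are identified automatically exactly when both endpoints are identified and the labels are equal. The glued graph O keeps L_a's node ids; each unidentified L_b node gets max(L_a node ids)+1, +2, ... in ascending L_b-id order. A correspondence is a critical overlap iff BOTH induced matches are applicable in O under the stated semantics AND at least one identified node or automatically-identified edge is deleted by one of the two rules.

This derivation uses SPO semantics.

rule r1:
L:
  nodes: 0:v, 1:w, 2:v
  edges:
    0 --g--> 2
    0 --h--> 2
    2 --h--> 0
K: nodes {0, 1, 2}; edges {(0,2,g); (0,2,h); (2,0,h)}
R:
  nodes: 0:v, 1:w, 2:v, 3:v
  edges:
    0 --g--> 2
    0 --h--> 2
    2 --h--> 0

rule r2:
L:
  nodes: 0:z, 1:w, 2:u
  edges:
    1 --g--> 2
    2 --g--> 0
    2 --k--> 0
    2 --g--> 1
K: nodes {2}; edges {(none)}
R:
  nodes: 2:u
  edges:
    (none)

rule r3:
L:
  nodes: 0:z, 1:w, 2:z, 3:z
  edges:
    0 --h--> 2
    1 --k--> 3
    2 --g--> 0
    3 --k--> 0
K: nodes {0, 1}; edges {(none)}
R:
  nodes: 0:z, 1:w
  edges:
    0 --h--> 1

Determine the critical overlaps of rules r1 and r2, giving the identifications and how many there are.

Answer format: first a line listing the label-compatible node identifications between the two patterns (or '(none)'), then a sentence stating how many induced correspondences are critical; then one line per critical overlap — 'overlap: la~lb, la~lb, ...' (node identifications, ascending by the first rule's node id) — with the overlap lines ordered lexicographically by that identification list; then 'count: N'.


label-compatible node identifications between L(r1) and L(r2): 1~1
1 of the induced correspondences is a critical overlap of r1 and r2.
overlap: 1~1
count: 1


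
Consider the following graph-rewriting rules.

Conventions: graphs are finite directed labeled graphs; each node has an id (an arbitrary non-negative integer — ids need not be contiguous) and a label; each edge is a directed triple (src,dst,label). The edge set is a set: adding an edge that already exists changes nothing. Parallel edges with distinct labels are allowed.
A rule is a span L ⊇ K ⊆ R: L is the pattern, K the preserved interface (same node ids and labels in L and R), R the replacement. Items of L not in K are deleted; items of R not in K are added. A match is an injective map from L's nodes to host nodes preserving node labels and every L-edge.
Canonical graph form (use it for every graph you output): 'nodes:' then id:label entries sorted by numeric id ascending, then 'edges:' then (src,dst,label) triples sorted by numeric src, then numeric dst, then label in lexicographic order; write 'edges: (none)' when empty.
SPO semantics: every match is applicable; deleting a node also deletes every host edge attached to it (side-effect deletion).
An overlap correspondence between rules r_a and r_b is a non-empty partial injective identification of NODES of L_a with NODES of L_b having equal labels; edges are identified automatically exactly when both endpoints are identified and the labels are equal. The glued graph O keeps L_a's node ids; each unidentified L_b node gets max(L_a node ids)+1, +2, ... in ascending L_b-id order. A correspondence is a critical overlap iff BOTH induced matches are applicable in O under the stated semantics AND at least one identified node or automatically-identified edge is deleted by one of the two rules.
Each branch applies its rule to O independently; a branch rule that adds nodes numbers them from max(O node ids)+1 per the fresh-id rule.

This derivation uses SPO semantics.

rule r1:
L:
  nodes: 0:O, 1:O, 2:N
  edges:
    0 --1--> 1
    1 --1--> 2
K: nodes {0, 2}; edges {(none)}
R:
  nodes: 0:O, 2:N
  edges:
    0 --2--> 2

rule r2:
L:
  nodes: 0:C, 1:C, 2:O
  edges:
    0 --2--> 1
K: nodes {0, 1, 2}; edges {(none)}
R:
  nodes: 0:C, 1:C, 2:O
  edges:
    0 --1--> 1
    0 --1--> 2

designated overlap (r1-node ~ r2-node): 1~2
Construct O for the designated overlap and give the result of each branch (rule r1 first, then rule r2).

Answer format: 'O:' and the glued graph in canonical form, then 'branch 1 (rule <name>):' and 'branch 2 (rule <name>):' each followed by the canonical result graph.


O:
nodes: 0:O, 1:O, 2:N, 3:C, 4:C
edges: (0,1,1); (1,2,1); (3,4,2)
branch 1 (rule r1):
nodes: 0:O, 2:N, 3:C, 4:C
edges: (0,2,2); (3,4,2)
branch 2 (rule r2):
nodes: 0:O, 1:O, 2:N, 3:C, 4:C
edges: (0,1,1); (1,2,1); (3,1,1); (3,4,1)


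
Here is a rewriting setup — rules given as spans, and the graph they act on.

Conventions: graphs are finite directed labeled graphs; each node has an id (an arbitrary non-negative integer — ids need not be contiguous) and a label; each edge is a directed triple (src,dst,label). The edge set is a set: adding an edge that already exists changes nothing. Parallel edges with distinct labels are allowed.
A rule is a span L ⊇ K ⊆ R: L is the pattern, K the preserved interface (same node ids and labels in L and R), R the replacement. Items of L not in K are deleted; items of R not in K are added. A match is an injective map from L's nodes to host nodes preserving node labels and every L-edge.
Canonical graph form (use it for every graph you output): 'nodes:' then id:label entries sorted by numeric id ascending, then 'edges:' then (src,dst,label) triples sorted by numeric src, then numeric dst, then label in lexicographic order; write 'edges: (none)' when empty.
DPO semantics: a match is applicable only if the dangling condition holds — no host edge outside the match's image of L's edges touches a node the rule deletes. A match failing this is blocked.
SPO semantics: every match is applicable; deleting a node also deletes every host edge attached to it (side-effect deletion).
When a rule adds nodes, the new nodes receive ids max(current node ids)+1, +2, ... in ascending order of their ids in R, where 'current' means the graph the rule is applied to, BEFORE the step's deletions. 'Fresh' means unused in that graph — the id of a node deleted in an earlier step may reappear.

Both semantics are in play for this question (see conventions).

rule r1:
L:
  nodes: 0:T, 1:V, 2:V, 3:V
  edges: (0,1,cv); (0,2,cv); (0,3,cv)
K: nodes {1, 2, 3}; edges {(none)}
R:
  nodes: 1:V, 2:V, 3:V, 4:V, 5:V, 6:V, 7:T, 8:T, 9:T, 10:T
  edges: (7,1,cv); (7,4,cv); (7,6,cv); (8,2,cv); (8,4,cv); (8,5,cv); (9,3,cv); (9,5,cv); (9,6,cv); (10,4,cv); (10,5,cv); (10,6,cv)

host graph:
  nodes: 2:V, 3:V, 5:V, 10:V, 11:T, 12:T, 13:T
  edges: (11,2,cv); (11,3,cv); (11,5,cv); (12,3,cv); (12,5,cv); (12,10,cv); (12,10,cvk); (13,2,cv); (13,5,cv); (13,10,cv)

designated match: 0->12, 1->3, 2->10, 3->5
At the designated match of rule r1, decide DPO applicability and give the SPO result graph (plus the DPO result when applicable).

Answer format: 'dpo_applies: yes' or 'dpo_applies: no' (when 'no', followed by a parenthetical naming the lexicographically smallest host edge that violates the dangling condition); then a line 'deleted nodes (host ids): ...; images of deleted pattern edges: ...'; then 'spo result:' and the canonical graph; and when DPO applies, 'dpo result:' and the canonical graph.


dpo_applies: no
(the rule deletes node 12, which keeps host edge (12,10,cvk) outside the match image — the dangling condition fails, DPO blocks; SPO proceeds and side-deletes such edges)
deleted nodes (host ids): 12; images of deleted pattern edges: (12,3,cv); (12,5,cv); (12,10,cv)
spo result:
nodes: 2:V, 3:V, 5:V, 10:V, 11:T, 13:T, 14:V, 15:V, 16:V, 17:T, 18:T, 19:T, 20:T
edges: (11,2,cv); (11,3,cv); (11,5,cv); (13,2,cv); (13,5,cv); (13,10,cv); (17,3,cv); (17,14,cv); (17,16,cv); (18,10,cv); (18,14,cv); (18,15,cv); (19,5,cv); (19,15,cv); (19,16,cv); (20,14,cv); (20,15,cv); (20,16,cv)


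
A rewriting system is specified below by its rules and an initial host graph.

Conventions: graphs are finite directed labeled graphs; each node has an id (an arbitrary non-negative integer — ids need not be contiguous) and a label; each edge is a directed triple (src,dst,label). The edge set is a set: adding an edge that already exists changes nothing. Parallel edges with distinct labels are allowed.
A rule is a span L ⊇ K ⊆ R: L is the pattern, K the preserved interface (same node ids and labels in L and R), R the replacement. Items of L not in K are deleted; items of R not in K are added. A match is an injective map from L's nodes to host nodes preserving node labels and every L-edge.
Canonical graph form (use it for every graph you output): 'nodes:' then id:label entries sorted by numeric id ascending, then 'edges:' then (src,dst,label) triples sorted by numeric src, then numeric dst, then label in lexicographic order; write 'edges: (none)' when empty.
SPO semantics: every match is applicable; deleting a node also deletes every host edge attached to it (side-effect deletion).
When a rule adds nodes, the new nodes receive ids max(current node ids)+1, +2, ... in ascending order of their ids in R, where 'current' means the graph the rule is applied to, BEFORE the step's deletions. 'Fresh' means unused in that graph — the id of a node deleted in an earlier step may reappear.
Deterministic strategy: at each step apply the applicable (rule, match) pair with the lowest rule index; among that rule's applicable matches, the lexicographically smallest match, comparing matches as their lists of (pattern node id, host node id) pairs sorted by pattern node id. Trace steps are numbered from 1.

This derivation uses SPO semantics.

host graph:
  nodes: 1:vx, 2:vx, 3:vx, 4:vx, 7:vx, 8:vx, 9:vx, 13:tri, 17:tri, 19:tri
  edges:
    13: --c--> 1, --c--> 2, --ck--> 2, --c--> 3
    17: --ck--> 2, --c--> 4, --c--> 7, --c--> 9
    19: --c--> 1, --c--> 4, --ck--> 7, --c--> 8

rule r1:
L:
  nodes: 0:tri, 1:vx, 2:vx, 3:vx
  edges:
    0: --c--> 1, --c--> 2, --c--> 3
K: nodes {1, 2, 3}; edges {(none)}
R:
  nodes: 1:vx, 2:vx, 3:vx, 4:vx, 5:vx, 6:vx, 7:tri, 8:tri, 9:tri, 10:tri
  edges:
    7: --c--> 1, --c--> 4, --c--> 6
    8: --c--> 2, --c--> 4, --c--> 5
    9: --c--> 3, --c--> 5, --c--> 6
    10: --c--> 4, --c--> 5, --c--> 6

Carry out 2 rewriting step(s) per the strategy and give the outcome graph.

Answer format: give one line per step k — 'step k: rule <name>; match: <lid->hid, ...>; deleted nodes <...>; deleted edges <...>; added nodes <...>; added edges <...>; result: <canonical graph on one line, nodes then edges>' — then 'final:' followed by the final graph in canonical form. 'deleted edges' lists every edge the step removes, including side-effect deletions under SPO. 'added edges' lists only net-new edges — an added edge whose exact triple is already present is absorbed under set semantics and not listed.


step 1: rule r1; match: 0->13, 1->1, 2->2, 3->3; deleted nodes 13; deleted edges (13,1,c); (13,2,c); (13,2,ck); (13,3,c); added nodes 20, 21, 22, 23, 24, 25, 26; added edges (23,1,c); (23,20,c); (23,22,c); (24,2,c); (24,20,c); (24,21,c); (25,3,c); (25,21,c); (25,22,c); (26,20,c); (26,21,c); (26,22,c); result: nodes: 1:vx, 2:vx, 3:vx, 4:vx, 7:vx, 8:vx, 9:vx, 17:tri, 19:tri, 20:vx, 21:vx, 22:vx, 23:tri, 24:tri, 25:tri, 26:tri edges: (17,2,ck); (17,4,c); (17,7,c); (17,9,c); (19,1,c); (19,4,c); (19,7,ck); (19,8,c); (23,1,c); (23,20,c); (23,22,c); (24,2,c); (24,20,c); (24,21,c); (25,3,c); (25,21,c); (25,22,c); (26,20,c); (26,21,c); (26,22,c)
step 2: rule r1; match: 0->17, 1->4, 2->7, 3->9; deleted nodes 17; deleted edges (17,2,ck); (17,4,c); (17,7,c); (17,9,c); added nodes 27, 28, 29, 30, 31, 32, 33; added edges (30,4,c); (30,27,c); (30,29,c); (31,7,c); (31,27,c); (31,28,c); (32,9,c); (32,28,c); (32,29,c); (33,27,c); (33,28,c); (33,29,c); result: nodes: 1:vx, 2:vx, 3:vx, 4:vx, 7:vx, 8:vx, 9:vx, 19:tri, 20:vx, 21:vx, 22:vx, 23:tri, 24:tri, 25:tri, 26:tri, 27:vx, 28:vx, 29:vx, 30:tri, 31:tri, 32:tri, 33:tri edges: (19,1,c); (19,4,c); (19,7,ck); (19,8,c); (23,1,c); (23,20,c); (23,22,c); (24,2,c); (24,20,c); (24,21,c); (25,3,c); (25,21,c); (25,22,c); (26,20,c); (26,21,c); (26,22,c); (30,4,c); (30,27,c); (30,29,c); (31,7,c); (31,27,c); (31,28,c); (32,9,c); (32,28,c); (32,29,c); (33,27,c); (33,28,c); (33,29,c)
final:
nodes: 1:vx, 2:vx, 3:vx, 4:vx, 7:vx, 8:vx, 9:vx, 19:tri, 20:vx, 21:vx, 22:vx, 23:tri, 24:tri, 25:tri, 26:tri, 27:vx, 28:vx, 29:vx, 30:tri, 31:tri, 32:tri, 33:tri
edges: (19,1,c); (19,4,c); (19,7,ck); (19,8,c); (23,1,c); (23,20,c); (23,22,c); (24,2,c); (24,20,c); (24,21,c); (25,3,c); (25,21,c); (25,22,c); (26,20,c); (26,21,c); (26,22,c); (30,4,c); (30,27,c); (30,29,c); (31,7,c); (31,27,c); (31,28,c); (32,9,c); (32,28,c); (32,29,c); (33,27,c); (33,28,c); (33,29,c)


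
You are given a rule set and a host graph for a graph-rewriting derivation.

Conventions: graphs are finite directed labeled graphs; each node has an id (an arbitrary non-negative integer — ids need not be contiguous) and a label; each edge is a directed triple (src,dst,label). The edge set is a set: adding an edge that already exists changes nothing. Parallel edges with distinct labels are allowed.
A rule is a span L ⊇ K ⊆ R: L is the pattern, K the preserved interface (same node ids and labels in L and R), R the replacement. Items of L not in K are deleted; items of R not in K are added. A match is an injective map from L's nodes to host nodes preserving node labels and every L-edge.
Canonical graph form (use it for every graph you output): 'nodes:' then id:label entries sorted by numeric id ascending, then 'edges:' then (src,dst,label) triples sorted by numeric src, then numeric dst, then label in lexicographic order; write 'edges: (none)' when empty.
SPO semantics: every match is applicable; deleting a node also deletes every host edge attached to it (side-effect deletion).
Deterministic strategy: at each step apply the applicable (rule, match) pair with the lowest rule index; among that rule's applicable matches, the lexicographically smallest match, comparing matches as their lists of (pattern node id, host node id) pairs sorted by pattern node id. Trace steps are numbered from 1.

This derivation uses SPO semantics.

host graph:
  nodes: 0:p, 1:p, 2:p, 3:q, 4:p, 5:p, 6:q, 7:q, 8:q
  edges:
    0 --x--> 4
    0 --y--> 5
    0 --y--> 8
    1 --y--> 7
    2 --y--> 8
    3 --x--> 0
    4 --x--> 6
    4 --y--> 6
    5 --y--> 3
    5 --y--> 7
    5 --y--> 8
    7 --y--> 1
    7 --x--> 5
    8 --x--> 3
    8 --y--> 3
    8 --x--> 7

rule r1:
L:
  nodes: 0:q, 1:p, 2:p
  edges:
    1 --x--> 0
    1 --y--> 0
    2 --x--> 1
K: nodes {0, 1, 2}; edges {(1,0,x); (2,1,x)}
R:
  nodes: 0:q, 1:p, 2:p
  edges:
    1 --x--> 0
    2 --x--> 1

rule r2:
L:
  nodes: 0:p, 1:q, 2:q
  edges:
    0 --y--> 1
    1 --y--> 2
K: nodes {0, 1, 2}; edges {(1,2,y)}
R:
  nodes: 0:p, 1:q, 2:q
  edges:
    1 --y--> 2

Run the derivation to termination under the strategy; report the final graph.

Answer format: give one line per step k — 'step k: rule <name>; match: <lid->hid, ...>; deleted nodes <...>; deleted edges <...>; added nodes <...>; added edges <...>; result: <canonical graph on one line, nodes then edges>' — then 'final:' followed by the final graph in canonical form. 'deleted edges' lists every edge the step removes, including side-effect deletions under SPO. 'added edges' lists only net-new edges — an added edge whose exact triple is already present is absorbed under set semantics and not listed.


step 1: rule r1; match: 0->6, 1->4, 2->0; deleted nodes (none); deleted edges (4,6,y); added nodes (none); added edges (none); result: nodes: 0:p, 1:p, 2:p, 3:q, 4:p, 5:p, 6:q, 7:q, 8:q edges: (0,4,x); (0,5,y); (0,8,y); (1,7,y); (2,8,y); (3,0,x); (4,6,x); (5,3,y); (5,7,y); (5,8,y); (7,1,y); (7,5,x); (8,3,x); (8,3,y); (8,7,x)
step 2: rule r2; match: 0->0, 1->8, 2->3; deleted nodes (none); deleted edges (0,8,y); added nodes (none); added edges (none); result: nodes: 0:p, 1:p, 2:p, 3:q, 4:p, 5:p, 6:q, 7:q, 8:q edges: (0,4,x); (0,5,y); (1,7,y); (2,8,y); (3,0,x); (4,6,x); (5,3,y); (5,7,y); (5,8,y); (7,1,y); (7,5,x); (8,3,x); (8,3,y); (8,7,x)
step 3: rule r2; match: 0->2, 1->8, 2->3; deleted nodes (none); deleted edges (2,8,y); added nodes (none); added edges (none); result: nodes: 0:p, 1:p, 2:p, 3:q, 4:p, 5:p, 6:q, 7:q, 8:q edges: (0,4,x); (0,5,y); (1,7,y); (3,0,x); (4,6,x); (5,3,y); (5,7,y); (5,8,y); (7,1,y); (7,5,x); (8,3,x); (8,3,y); (8,7,x)
step 4: rule r2; match: 0->5, 1->8, 2->3; deleted nodes (none); deleted edges (5,8,y); added nodes (none); added edges (none); result: nodes: 0:p, 1:p, 2:p, 3:q, 4:p, 5:p, 6:q, 7:q, 8:q edges: (0,4,x); (0,5,y); (1,7,y); (3,0,x); (4,6,x); (5,3,y); (5,7,y); (7,1,y); (7,5,x); (8,3,x); (8,3,y); (8,7,x)
final:
nodes: 0:p, 1:p, 2:p, 3:q, 4:p, 5:p, 6:q, 7:q, 8:q
edges: (0,4,x); (0,5,y); (1,7,y); (3,0,x); (4,6,x); (5,3,y); (5,7,y); (7,1,y); (7,5,x); (8,3,x); (8,3,y); (8,7,x)


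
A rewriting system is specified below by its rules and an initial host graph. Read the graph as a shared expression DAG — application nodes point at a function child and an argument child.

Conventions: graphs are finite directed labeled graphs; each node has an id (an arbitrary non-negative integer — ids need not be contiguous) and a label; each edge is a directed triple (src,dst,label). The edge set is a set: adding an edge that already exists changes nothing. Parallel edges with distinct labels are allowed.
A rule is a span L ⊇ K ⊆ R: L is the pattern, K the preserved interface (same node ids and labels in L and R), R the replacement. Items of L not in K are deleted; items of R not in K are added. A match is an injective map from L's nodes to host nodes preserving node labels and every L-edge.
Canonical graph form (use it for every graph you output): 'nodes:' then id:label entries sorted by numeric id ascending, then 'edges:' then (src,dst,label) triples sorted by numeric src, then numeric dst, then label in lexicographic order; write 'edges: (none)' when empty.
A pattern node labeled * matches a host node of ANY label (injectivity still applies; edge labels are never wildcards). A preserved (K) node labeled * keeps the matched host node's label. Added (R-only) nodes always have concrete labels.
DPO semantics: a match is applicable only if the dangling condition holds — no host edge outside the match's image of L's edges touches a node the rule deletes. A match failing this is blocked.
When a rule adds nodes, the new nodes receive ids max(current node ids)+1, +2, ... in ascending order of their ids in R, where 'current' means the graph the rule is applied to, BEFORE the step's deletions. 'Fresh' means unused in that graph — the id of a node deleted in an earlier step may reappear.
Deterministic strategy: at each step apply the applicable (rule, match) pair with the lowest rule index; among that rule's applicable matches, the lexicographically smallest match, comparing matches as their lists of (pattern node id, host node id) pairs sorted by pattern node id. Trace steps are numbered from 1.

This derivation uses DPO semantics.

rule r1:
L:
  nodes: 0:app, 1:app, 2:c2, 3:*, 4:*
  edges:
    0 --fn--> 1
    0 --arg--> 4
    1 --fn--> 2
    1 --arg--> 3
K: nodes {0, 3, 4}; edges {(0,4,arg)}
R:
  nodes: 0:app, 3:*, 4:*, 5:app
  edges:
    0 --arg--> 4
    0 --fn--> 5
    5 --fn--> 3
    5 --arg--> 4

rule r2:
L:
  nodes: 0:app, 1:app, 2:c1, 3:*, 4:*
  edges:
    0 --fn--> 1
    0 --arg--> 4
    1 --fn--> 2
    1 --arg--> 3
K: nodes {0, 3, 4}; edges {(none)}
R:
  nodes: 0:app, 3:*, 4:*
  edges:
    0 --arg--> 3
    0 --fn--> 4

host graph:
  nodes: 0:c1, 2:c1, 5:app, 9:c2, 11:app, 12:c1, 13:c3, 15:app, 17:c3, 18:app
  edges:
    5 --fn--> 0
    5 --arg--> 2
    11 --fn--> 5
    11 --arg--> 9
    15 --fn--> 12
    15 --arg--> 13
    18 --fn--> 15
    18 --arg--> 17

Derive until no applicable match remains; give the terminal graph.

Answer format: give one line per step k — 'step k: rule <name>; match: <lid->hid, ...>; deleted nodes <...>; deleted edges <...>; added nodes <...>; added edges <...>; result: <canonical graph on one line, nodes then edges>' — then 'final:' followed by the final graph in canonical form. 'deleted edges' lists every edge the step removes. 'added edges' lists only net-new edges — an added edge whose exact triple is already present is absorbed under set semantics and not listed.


step 1: rule r2; match: 0->11, 1->5, 2->0, 3->2, 4->9; deleted nodes 0, 5; deleted edges (5,0,fn); (5,2,arg); (11,5,fn); (11,9,arg); added nodes (none); added edges (11,2,arg); (11,9,fn); result: nodes: 2:c1, 9:c2, 11:app, 12:c1, 13:c3, 15:app, 17:c3, 18:app edges: (11,2,arg); (11,9,fn); (15,12,fn); (15,13,arg); (18,15,fn); (18,17,arg)
step 2: rule r2; match: 0->18, 1->15, 2->12, 3->13, 4->17; deleted nodes 12, 15; deleted edges (15,12,fn); (15,13,arg); (18,15,fn); (18,17,arg); added nodes (none); added edges (18,13,arg); (18,17,fn); result: nodes: 2:c1, 9:c2, 11:app, 13:c3, 17:c3, 18:app edges: (11,2,arg); (11,9,fn); (18,13,arg); (18,17,fn)
final:
nodes: 2:c1, 9:c2, 11:app, 13:c3, 17:c3, 18:app
edges: (11,2,arg); (11,9,fn); (18,13,arg); (18,17,fn)
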